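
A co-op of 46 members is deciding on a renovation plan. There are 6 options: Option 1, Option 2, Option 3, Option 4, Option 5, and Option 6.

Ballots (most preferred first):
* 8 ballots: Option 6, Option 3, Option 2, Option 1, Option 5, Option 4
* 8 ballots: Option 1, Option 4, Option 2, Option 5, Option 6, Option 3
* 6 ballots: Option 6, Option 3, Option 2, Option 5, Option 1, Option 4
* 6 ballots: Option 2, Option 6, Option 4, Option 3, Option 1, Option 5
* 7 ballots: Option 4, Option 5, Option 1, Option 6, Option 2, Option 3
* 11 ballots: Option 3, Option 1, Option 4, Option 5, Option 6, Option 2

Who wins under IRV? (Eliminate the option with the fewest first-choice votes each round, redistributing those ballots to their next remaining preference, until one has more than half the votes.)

Round 1: Option 1 8, Option 2 6, Option 3 11, Option 4 7, Option 5 0, Option 6 14. Option 5 eliminated.
Round 2: Option 1 8, Option 2 6, Option 3 11, Option 4 7, Option 6 14. Option 2 eliminated.
Round 3: Option 1 8, Option 3 11, Option 4 7, Option 6 20. Option 4 eliminated.
Round 4: Option 1 15, Option 3 11, Option 6 20. Option 3 eliminated.
Round 5: Option 1 26, Option 6 20. Option 1 has a majority (≥24).

Option 1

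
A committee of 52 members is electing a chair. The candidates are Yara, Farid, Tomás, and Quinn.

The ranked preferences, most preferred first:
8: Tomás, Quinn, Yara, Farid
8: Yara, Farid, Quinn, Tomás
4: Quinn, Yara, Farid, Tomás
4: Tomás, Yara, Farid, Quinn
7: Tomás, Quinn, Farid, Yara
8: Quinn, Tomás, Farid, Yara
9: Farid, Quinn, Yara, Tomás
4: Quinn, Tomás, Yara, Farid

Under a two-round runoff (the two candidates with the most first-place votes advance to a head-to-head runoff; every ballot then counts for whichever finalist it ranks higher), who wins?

Round 1 first-place votes: Yara 8, Farid 9, Tomás 19, Quinn 16. Tomás and Quinn advance.
Runoff: Tomás is ranked above Quinn on 19 ballots, Quinn above Tomás on 33.

Quinn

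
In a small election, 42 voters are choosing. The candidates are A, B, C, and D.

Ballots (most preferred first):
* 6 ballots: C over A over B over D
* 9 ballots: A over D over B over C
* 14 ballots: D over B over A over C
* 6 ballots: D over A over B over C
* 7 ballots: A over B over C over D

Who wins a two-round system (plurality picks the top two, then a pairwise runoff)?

A

Round 1 first-place votes: A 16, B 0, C 6, D 20. D and A advance.
Runoff: D is ranked above A on 20 ballots, A above D on 22.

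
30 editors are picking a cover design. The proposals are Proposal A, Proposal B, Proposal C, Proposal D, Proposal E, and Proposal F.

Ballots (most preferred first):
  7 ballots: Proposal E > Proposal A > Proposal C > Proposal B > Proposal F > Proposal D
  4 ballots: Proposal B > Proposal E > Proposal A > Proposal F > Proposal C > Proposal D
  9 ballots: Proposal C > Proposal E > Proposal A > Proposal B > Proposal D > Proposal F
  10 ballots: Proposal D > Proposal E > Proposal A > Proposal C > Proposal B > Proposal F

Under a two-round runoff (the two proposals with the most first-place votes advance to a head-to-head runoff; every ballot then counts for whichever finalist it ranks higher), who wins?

Proposal C

Round 1 first-place votes: Proposal A 0, Proposal B 4, Proposal C 9, Proposal D 10, Proposal E 7, Proposal F 0. Proposal D and Proposal C advance.
Runoff: Proposal D is ranked above Proposal C on 10 ballots, Proposal C above Proposal D on 20.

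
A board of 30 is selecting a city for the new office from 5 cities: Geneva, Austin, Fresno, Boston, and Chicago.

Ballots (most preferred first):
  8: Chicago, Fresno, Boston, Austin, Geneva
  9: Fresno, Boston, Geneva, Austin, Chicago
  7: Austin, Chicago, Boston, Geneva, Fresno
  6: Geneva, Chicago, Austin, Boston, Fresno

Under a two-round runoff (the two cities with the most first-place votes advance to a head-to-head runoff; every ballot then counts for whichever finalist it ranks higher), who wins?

Round 1 first-place votes: Geneva 6, Austin 7, Fresno 9, Boston 0, Chicago 8. Fresno and Chicago advance.
Runoff: Fresno is ranked above Chicago on 9 ballots, Chicago above Fresno on 21.

Chicago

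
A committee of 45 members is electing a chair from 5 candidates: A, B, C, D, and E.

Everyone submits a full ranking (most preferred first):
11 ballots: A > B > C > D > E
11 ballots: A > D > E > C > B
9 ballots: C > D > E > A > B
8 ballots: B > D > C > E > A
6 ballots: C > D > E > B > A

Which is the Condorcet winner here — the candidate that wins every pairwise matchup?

C

C vs A: 23–22
C vs B: 26–19
C vs D: 26–19
C vs E: 34–11
C beats every other candidate.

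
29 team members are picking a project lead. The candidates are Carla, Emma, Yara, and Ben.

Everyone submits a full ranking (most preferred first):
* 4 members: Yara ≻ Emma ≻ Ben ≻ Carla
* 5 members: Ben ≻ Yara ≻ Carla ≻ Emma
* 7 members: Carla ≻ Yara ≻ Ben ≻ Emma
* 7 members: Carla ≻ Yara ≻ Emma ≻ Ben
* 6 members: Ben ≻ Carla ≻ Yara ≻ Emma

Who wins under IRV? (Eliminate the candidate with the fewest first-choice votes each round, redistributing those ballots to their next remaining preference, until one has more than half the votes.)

Round 1: Carla 14, Emma 0, Yara 4, Ben 11. Emma eliminated.
Round 2: Carla 14, Yara 4, Ben 11. Yara eliminated.
Round 3: Carla 14, Ben 15. Ben has a majority (≥15).

Ben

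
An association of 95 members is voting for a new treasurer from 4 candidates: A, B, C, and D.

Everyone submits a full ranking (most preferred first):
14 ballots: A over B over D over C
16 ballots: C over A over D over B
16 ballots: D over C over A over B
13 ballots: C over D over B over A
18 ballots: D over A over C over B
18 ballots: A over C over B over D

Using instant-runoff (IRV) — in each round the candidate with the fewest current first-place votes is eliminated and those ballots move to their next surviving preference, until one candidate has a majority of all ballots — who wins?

A

Round 1: A 32, B 0, C 29, D 34. B eliminated.
Round 2: A 32, C 29, D 34. C eliminated.
Round 3: A 48, D 47. A has a majority (≥48).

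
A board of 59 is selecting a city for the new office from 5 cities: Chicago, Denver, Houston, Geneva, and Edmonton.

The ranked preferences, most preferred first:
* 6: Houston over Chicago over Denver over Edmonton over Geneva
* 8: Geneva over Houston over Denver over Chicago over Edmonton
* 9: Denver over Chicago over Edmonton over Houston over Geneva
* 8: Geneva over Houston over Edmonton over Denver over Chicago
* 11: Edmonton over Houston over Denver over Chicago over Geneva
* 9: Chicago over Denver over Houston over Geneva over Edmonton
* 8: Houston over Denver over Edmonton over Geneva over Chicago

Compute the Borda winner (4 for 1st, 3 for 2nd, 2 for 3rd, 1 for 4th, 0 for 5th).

Houston

Chicago: 6×3 + 8×1 + 9×3 + 8×0 + 11×1 + 9×4 + 8×0 = 100
Denver: 6×2 + 8×2 + 9×4 + 8×1 + 11×2 + 9×3 + 8×3 = 145
Houston: 6×4 + 8×3 + 9×1 + 8×3 + 11×3 + 9×2 + 8×4 = 164
Geneva: 6×0 + 8×4 + 9×0 + 8×4 + 11×0 + 9×1 + 8×1 = 81
Edmonton: 6×1 + 8×0 + 9×2 + 8×2 + 11×4 + 9×0 + 8×2 = 100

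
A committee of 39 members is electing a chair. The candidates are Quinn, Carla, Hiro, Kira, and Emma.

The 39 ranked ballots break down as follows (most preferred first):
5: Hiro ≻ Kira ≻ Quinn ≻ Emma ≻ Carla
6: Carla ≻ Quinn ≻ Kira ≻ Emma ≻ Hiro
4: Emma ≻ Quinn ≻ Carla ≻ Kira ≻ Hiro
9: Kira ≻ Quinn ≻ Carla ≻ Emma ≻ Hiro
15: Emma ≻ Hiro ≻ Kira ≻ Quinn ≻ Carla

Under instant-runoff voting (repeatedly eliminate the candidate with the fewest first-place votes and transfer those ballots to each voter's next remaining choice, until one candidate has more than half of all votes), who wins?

Kira

Round 1: Quinn 0, Carla 6, Hiro 5, Kira 9, Emma 19. Quinn eliminated.
Round 2: Carla 6, Hiro 5, Kira 9, Emma 19. Hiro eliminated.
Round 3: Carla 6, Kira 14, Emma 19. Carla eliminated.
Round 4: Kira 20, Emma 19. Kira has a majority (≥20).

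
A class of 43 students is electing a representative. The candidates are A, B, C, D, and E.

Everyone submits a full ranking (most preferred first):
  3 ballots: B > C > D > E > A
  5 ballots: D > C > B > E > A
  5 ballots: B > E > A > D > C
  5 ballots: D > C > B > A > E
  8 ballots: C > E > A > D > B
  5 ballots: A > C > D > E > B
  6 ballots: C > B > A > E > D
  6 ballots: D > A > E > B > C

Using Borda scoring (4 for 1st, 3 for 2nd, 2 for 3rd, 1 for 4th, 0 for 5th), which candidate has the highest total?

A: 3×0 + 5×0 + 5×2 + 5×1 + 8×2 + 5×4 + 6×2 + 6×3 = 81
B: 3×4 + 5×2 + 5×4 + 5×2 + 8×0 + 5×0 + 6×3 + 6×1 = 76
C: 3×3 + 5×3 + 5×0 + 5×3 + 8×4 + 5×3 + 6×4 + 6×0 = 110
D: 3×2 + 5×4 + 5×1 + 5×4 + 8×1 + 5×2 + 6×0 + 6×4 = 93
E: 3×1 + 5×1 + 5×3 + 5×0 + 8×3 + 5×1 + 6×1 + 6×2 = 70

C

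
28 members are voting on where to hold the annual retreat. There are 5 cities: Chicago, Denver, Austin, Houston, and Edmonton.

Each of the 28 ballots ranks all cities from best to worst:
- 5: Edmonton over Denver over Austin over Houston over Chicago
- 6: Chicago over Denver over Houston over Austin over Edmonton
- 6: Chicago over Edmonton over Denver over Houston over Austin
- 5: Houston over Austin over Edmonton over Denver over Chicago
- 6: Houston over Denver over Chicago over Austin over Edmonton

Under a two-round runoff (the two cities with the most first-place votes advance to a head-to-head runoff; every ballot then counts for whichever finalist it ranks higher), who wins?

Round 1 first-place votes: Chicago 12, Denver 0, Austin 0, Houston 11, Edmonton 5. Chicago and Houston advance.
Runoff: Chicago is ranked above Houston on 12 ballots, Houston above Chicago on 16.

Houston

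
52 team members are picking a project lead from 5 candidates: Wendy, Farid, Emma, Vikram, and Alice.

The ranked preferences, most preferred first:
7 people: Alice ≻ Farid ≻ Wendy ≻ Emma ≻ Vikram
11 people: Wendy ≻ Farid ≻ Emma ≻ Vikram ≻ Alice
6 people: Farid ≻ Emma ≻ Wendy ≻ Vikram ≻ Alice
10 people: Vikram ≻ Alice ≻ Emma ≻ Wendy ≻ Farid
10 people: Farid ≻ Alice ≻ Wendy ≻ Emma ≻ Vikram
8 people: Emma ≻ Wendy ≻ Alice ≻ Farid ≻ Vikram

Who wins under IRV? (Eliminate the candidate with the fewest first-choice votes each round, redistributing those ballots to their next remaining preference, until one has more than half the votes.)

Wendy

Round 1: Wendy 11, Farid 16, Emma 8, Vikram 10, Alice 7. Alice eliminated.
Round 2: Wendy 11, Farid 23, Emma 8, Vikram 10. Emma eliminated.
Round 3: Wendy 19, Farid 23, Vikram 10. Vikram eliminated.
Round 4: Wendy 29, Farid 23. Wendy has a majority (≥27).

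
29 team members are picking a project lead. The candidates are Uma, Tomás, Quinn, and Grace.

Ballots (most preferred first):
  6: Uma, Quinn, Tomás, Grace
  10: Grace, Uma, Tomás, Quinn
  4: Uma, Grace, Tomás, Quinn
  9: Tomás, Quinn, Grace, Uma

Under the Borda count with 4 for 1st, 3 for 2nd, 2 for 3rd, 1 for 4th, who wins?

Uma

Uma: 6×4 + 10×3 + 4×4 + 9×1 = 79
Tomás: 6×2 + 10×2 + 4×2 + 9×4 = 76
Quinn: 6×3 + 10×1 + 4×1 + 9×3 = 59
Grace: 6×1 + 10×4 + 4×3 + 9×2 = 76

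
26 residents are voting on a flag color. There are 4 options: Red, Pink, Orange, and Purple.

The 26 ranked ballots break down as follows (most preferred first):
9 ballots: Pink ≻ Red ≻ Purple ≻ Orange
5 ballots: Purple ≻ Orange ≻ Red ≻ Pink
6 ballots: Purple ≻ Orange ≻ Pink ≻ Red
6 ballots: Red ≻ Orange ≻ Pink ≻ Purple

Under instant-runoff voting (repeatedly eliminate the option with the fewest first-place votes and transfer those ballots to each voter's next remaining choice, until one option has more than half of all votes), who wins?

Round 1: Red 6, Pink 9, Orange 0, Purple 11. Orange eliminated.
Round 2: Red 6, Pink 9, Purple 11. Red eliminated.
Round 3: Pink 15, Purple 11. Pink has a majority (≥14).

Pink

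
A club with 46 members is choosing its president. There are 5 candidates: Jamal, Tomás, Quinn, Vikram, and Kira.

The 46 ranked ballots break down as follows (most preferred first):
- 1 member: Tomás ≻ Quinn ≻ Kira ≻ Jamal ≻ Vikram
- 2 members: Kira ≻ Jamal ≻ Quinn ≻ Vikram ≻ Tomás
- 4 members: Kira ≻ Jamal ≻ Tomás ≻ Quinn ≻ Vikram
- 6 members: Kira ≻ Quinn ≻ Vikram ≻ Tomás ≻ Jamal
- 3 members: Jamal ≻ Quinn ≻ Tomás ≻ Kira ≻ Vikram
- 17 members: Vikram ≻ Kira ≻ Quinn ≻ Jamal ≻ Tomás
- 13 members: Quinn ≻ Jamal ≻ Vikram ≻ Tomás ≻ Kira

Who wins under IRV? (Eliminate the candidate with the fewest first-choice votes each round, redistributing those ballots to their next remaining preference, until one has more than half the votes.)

Round 1: Jamal 3, Tomás 1, Quinn 13, Vikram 17, Kira 12. Tomás eliminated.
Round 2: Jamal 3, Quinn 14, Vikram 17, Kira 12. Jamal eliminated.
Round 3: Quinn 17, Vikram 17, Kira 12. Kira eliminated.
Round 4: Quinn 29, Vikram 17. Quinn has a majority (≥24).

Quinn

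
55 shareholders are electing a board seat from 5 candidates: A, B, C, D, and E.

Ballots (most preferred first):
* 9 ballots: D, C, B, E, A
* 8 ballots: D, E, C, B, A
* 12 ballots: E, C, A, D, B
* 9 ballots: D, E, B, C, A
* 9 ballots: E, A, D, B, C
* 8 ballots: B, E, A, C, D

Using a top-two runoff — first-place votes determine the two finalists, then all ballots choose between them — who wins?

E

Round 1 first-place votes: A 0, B 8, C 0, D 26, E 21. D and E advance.
Runoff: D is ranked above E on 26 ballots, E above D on 29.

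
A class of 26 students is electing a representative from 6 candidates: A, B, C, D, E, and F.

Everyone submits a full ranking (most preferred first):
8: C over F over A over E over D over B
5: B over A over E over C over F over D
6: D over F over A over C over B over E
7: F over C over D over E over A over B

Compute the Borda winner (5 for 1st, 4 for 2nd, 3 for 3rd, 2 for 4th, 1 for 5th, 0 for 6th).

A: 8×3 + 5×4 + 6×3 + 7×1 = 69
B: 8×0 + 5×5 + 6×1 + 7×0 = 31
C: 8×5 + 5×2 + 6×2 + 7×4 = 90
D: 8×1 + 5×0 + 6×5 + 7×3 = 59
E: 8×2 + 5×3 + 6×0 + 7×2 = 45
F: 8×4 + 5×1 + 6×4 + 7×5 = 96

F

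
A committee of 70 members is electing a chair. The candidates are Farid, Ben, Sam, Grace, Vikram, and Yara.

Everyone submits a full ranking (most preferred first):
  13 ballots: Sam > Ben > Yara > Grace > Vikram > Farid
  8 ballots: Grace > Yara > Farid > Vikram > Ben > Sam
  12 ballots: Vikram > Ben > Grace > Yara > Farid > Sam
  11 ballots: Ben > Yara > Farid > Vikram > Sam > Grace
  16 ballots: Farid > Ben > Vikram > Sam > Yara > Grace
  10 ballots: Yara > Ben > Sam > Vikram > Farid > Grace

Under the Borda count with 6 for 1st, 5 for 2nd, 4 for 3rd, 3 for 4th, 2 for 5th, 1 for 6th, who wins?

Ben

Farid: 13×1 + 8×4 + 12×2 + 11×4 + 16×6 + 10×2 = 229
Ben: 13×5 + 8×2 + 12×5 + 11×6 + 16×5 + 10×5 = 337
Sam: 13×6 + 8×1 + 12×1 + 11×2 + 16×3 + 10×4 = 208
Grace: 13×3 + 8×6 + 12×4 + 11×1 + 16×1 + 10×1 = 172
Vikram: 13×2 + 8×3 + 12×6 + 11×3 + 16×4 + 10×3 = 249
Yara: 13×4 + 8×5 + 12×3 + 11×5 + 16×2 + 10×6 = 275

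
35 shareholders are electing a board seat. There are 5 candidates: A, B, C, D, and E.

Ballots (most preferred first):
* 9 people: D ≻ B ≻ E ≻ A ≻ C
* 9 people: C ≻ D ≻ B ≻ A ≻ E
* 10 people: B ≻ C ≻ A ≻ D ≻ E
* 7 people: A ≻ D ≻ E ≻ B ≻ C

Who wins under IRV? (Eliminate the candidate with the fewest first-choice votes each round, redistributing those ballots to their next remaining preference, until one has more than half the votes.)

Round 1: A 7, B 10, C 9, D 9, E 0. E eliminated.
Round 2: A 7, B 10, C 9, D 9. A eliminated.
Round 3: B 10, C 9, D 16. C eliminated.
Round 4: B 10, D 25. D has a majority (≥18).

D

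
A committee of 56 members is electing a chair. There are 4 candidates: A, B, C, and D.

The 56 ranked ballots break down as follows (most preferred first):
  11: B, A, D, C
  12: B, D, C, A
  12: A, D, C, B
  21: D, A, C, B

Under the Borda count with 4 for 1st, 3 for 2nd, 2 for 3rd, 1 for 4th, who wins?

A: 11×3 + 12×1 + 12×4 + 21×3 = 156
B: 11×4 + 12×4 + 12×1 + 21×1 = 125
C: 11×1 + 12×2 + 12×2 + 21×2 = 101
D: 11×2 + 12×3 + 12×3 + 21×4 = 178

D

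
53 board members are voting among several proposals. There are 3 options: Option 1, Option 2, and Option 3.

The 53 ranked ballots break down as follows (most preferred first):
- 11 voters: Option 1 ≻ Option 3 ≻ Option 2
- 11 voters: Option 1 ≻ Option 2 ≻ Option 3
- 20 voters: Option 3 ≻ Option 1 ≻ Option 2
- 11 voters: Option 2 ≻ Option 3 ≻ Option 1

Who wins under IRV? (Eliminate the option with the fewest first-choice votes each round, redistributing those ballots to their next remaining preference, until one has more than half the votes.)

Round 1: Option 1 22, Option 2 11, Option 3 20. Option 2 eliminated.
Round 2: Option 1 22, Option 3 31. Option 3 has a majority (≥27).

Option 3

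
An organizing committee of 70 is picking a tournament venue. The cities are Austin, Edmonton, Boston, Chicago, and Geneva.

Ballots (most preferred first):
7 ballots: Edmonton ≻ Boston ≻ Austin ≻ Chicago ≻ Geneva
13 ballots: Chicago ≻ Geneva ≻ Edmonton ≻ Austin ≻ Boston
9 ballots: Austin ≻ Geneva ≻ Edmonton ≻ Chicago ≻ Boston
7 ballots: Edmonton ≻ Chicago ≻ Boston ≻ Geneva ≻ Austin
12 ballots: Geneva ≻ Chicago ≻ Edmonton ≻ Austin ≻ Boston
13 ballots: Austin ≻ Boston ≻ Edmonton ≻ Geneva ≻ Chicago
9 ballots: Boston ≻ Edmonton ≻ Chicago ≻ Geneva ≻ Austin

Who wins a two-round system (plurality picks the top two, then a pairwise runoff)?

Edmonton

Round 1 first-place votes: Austin 22, Edmonton 14, Boston 9, Chicago 13, Geneva 12. Austin and Edmonton advance.
Runoff: Austin is ranked above Edmonton on 22 ballots, Edmonton above Austin on 48.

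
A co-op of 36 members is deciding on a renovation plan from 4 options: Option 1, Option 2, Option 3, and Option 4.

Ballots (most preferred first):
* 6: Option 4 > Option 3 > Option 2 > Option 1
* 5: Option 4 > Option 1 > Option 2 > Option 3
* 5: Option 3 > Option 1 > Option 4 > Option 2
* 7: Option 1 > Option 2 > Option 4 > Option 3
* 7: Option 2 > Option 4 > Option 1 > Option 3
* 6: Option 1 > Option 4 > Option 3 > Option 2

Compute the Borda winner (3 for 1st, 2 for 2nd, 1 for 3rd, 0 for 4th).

Option 1: 6×0 + 5×2 + 5×2 + 7×3 + 7×1 + 6×3 = 66
Option 2: 6×1 + 5×1 + 5×0 + 7×2 + 7×3 + 6×0 = 46
Option 3: 6×2 + 5×0 + 5×3 + 7×0 + 7×0 + 6×1 = 33
Option 4: 6×3 + 5×3 + 5×1 + 7×1 + 7×2 + 6×2 = 71

Option 4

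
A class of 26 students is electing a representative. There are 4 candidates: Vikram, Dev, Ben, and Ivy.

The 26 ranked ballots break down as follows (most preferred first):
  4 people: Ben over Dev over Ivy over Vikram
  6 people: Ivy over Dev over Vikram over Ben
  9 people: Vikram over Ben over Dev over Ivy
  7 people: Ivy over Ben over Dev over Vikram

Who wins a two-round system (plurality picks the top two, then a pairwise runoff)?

Round 1 first-place votes: Vikram 9, Dev 0, Ben 4, Ivy 13. Ivy and Vikram advance.
Runoff: Ivy is ranked above Vikram on 17 ballots, Vikram above Ivy on 9.

Ivy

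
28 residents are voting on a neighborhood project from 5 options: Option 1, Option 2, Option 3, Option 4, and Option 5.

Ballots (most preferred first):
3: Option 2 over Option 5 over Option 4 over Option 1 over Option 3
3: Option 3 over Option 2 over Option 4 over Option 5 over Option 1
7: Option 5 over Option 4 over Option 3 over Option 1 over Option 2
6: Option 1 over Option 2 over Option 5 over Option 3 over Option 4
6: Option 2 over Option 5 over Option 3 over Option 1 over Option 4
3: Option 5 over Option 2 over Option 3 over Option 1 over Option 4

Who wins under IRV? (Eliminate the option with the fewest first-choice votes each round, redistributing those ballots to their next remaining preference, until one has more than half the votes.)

Option 2

Round 1: Option 1 6, Option 2 9, Option 3 3, Option 4 0, Option 5 10. Option 4 eliminated.
Round 2: Option 1 6, Option 2 9, Option 3 3, Option 5 10. Option 3 eliminated.
Round 3: Option 1 6, Option 2 12, Option 5 10. Option 1 eliminated.
Round 4: Option 2 18, Option 5 10. Option 2 has a majority (≥15).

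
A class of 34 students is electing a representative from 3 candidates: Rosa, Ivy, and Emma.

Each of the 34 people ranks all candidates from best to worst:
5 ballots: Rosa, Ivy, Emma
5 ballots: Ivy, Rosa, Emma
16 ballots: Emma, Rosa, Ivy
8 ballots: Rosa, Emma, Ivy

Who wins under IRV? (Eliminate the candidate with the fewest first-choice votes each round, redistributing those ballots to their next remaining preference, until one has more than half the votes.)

Rosa

Round 1: Rosa 13, Ivy 5, Emma 16. Ivy eliminated.
Round 2: Rosa 18, Emma 16. Rosa has a majority (≥18).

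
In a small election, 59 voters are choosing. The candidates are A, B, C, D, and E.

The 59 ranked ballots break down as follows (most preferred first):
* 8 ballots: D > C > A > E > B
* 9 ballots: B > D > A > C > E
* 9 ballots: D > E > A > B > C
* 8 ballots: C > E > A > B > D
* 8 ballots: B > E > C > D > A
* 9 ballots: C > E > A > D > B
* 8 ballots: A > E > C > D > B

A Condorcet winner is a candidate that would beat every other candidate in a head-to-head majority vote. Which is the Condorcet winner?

C vs A: 33–26
C vs B: 33–26
C vs D: 33–26
C vs E: 34–25
C beats every other candidate.

C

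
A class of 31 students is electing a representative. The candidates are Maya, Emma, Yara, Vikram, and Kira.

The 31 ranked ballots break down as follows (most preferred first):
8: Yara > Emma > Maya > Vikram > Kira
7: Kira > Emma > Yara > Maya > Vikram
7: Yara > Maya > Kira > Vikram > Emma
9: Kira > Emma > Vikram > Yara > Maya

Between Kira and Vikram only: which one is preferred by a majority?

Kira is ranked above Vikram on 23 ballots; Vikram above Kira on 8.

Kira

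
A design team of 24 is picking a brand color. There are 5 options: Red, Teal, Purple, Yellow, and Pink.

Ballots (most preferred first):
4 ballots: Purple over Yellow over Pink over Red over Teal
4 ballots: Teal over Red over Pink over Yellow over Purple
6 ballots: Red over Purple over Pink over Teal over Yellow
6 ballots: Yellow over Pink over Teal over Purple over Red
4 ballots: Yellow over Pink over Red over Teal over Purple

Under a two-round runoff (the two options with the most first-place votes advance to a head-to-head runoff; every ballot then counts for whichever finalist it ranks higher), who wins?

Yellow

Round 1 first-place votes: Red 6, Teal 4, Purple 4, Yellow 10, Pink 0. Yellow and Red advance.
Runoff: Yellow is ranked above Red on 14 ballots, Red above Yellow on 10.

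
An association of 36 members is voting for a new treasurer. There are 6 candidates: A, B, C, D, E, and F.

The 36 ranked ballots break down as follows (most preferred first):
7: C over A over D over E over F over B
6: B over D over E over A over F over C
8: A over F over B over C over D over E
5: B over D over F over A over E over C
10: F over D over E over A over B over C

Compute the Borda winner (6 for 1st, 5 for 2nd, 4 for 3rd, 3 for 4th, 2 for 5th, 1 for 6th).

A: 7×5 + 6×3 + 8×6 + 5×3 + 10×3 = 146
B: 7×1 + 6×6 + 8×4 + 5×6 + 10×2 = 125
C: 7×6 + 6×1 + 8×3 + 5×1 + 10×1 = 87
D: 7×4 + 6×5 + 8×2 + 5×5 + 10×5 = 149
E: 7×3 + 6×4 + 8×1 + 5×2 + 10×4 = 103
F: 7×2 + 6×2 + 8×5 + 5×4 + 10×6 = 146

D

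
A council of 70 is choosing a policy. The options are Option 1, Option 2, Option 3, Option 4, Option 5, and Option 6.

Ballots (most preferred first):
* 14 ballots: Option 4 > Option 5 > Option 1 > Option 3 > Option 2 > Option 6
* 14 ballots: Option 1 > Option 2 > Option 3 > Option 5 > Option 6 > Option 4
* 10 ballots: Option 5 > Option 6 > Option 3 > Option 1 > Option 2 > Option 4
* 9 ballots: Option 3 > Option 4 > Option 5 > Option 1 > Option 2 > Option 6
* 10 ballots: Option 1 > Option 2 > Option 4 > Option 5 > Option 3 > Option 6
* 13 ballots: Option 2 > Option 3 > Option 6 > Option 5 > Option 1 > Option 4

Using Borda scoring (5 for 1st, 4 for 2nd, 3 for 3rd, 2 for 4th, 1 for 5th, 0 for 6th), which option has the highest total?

Option 1

Option 1: 14×3 + 14×5 + 10×2 + 9×2 + 10×5 + 13×1 = 213
Option 2: 14×1 + 14×4 + 10×1 + 9×1 + 10×4 + 13×5 = 194
Option 3: 14×2 + 14×3 + 10×3 + 9×5 + 10×1 + 13×4 = 207
Option 4: 14×5 + 14×0 + 10×0 + 9×4 + 10×3 + 13×0 = 136
Option 5: 14×4 + 14×2 + 10×5 + 9×3 + 10×2 + 13×2 = 207
Option 6: 14×0 + 14×1 + 10×4 + 9×0 + 10×0 + 13×3 = 93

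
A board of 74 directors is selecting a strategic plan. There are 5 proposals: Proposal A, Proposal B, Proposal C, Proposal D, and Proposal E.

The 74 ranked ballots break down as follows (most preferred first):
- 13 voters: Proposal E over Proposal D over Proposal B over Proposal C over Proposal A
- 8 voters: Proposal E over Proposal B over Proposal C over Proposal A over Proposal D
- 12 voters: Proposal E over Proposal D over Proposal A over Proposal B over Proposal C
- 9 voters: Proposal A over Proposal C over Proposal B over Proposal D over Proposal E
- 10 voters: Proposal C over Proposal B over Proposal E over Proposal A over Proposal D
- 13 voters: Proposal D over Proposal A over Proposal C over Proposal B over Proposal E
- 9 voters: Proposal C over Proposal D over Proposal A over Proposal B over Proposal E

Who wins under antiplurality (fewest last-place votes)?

Last-place votes: Proposal A 13, Proposal B 0, Proposal C 12, Proposal D 18, Proposal E 31.

Proposal B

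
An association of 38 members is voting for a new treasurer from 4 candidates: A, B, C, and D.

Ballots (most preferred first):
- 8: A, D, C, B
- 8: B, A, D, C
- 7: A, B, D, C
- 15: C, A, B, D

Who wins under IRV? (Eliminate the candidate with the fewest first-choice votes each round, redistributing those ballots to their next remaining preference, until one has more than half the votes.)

A

Round 1: A 15, B 8, C 15, D 0. D eliminated.
Round 2: A 15, B 8, C 15. B eliminated.
Round 3: A 23, C 15. A has a majority (≥20).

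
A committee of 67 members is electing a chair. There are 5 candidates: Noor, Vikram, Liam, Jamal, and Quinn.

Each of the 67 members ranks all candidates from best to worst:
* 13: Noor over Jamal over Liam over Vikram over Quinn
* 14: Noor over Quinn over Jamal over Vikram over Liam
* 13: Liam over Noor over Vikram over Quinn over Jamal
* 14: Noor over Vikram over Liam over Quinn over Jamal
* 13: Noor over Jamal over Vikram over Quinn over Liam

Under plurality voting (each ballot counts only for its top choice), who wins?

Noor

First-place votes: Noor 54, Vikram 0, Liam 13, Jamal 0, Quinn 0.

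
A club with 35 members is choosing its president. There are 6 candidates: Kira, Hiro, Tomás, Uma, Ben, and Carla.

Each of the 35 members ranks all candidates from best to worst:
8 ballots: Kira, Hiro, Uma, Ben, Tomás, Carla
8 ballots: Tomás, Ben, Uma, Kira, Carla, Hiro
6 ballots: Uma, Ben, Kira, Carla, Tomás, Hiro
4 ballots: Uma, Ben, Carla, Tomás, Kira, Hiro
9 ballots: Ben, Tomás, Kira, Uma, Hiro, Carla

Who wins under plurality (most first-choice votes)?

First-place votes: Kira 8, Hiro 0, Tomás 8, Uma 10, Ben 9, Carla 0.

Uma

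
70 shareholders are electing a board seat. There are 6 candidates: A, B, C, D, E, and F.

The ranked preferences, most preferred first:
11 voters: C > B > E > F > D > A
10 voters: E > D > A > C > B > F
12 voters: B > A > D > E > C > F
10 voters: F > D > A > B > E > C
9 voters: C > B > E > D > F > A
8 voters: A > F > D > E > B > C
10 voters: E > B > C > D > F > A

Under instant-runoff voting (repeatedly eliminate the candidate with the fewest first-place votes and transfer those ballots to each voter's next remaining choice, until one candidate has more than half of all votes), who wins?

E

Round 1: A 8, B 12, C 20, D 0, E 20, F 10. D eliminated.
Round 2: A 8, B 12, C 20, E 20, F 10. A eliminated.
Round 3: B 12, C 20, E 20, F 18. B eliminated.
Round 4: C 20, E 32, F 18. F eliminated.
Round 5: C 20, E 50. E has a majority (≥36).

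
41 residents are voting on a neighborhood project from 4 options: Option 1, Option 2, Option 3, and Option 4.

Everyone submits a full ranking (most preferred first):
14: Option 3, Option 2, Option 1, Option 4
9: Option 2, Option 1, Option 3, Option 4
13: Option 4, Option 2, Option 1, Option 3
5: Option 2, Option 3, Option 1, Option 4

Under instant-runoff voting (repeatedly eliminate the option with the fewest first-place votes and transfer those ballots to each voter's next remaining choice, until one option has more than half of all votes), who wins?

Option 2

Round 1: Option 1 0, Option 2 14, Option 3 14, Option 4 13. Option 1 eliminated.
Round 2: Option 2 14, Option 3 14, Option 4 13. Option 4 eliminated.
Round 3: Option 2 27, Option 3 14. Option 2 has a majority (≥21).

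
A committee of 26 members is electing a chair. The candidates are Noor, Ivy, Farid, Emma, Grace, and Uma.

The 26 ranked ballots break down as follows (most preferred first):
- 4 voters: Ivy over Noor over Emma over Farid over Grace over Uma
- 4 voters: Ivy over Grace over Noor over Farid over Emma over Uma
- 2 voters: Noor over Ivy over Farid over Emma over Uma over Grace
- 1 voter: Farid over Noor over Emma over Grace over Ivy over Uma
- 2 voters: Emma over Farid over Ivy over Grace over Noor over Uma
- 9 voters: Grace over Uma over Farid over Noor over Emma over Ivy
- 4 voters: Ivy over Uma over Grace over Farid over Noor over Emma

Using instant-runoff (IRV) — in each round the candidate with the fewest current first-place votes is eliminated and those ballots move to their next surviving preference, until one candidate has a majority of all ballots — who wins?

Round 1: Noor 2, Ivy 12, Farid 1, Emma 2, Grace 9, Uma 0. Uma eliminated.
Round 2: Noor 2, Ivy 12, Farid 1, Emma 2, Grace 9. Farid eliminated.
Round 3: Noor 3, Ivy 12, Emma 2, Grace 9. Emma eliminated.
Round 4: Noor 3, Ivy 14, Grace 9. Ivy has a majority (≥14).

Ivy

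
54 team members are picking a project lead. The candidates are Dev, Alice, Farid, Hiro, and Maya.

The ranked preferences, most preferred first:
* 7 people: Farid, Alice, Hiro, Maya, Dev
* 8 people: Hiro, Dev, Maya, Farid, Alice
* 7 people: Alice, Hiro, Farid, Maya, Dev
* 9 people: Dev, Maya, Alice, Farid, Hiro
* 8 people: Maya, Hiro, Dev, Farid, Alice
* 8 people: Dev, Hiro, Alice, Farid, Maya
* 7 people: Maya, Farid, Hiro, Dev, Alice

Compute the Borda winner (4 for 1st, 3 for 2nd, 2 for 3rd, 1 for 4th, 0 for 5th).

Hiro

Dev: 7×0 + 8×3 + 7×0 + 9×4 + 8×2 + 8×4 + 7×1 = 115
Alice: 7×3 + 8×0 + 7×4 + 9×2 + 8×0 + 8×2 + 7×0 = 83
Farid: 7×4 + 8×1 + 7×2 + 9×1 + 8×1 + 8×1 + 7×3 = 96
Hiro: 7×2 + 8×4 + 7×3 + 9×0 + 8×3 + 8×3 + 7×2 = 129
Maya: 7×1 + 8×2 + 7×1 + 9×3 + 8×4 + 8×0 + 7×4 = 117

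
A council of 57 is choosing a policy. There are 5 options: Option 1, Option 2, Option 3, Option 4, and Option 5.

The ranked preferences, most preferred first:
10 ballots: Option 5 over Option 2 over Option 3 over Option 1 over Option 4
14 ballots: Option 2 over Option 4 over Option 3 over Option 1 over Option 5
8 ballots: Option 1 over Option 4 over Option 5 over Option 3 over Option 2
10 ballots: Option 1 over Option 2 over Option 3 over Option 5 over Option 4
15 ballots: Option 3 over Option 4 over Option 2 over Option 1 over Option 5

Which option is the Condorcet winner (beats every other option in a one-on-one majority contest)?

Option 2

Option 2 vs Option 1: 39–18
Option 2 vs Option 3: 34–23
Option 2 vs Option 4: 34–23
Option 2 vs Option 5: 39–18
Option 2 beats every other option.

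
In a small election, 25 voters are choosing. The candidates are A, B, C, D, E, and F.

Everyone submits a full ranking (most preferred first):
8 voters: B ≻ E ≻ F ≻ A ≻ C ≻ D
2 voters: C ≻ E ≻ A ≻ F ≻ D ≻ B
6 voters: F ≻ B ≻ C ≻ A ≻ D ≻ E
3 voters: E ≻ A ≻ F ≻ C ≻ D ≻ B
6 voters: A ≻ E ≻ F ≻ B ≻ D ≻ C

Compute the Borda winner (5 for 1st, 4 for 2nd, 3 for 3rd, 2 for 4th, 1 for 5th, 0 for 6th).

F

A: 8×2 + 2×3 + 6×2 + 3×4 + 6×5 = 76
B: 8×5 + 2×0 + 6×4 + 3×0 + 6×2 = 76
C: 8×1 + 2×5 + 6×3 + 3×2 + 6×0 = 42
D: 8×0 + 2×1 + 6×1 + 3×1 + 6×1 = 17
E: 8×4 + 2×4 + 6×0 + 3×5 + 6×4 = 79
F: 8×3 + 2×2 + 6×5 + 3×3 + 6×3 = 85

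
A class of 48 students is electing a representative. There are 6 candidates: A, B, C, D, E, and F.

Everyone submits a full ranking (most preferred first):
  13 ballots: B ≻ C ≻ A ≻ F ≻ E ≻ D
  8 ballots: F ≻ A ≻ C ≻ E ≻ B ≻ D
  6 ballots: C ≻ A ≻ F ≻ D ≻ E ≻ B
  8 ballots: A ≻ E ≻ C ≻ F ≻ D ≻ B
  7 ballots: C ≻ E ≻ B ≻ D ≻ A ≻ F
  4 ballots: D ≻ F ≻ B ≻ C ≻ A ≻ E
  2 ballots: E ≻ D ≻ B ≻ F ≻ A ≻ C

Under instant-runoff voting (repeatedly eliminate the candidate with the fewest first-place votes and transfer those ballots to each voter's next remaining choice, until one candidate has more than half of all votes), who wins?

Round 1: A 8, B 13, C 13, D 4, E 2, F 8. E eliminated.
Round 2: A 8, B 13, C 13, D 6, F 8. D eliminated.
Round 3: A 8, B 15, C 13, F 12. A eliminated.
Round 4: B 15, C 21, F 12. F eliminated.
Round 5: B 19, C 29. C has a majority (≥25).

C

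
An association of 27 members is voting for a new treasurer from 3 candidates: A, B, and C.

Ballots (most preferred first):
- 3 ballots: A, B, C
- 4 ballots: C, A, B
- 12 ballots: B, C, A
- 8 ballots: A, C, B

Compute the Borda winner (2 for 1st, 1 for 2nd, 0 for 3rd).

A: 3×2 + 4×1 + 12×0 + 8×2 = 26
B: 3×1 + 4×0 + 12×2 + 8×0 = 27
C: 3×0 + 4×2 + 12×1 + 8×1 = 28

C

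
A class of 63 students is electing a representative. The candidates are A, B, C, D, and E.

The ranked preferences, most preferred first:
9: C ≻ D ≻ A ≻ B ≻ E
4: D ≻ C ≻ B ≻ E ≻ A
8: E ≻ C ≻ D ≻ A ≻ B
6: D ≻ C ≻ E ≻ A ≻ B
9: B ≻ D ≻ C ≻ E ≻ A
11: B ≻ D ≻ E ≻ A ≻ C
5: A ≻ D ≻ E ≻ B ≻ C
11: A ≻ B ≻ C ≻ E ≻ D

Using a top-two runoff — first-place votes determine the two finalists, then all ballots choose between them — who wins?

Round 1 first-place votes: A 16, B 20, C 9, D 10, E 8. B and A advance.
Runoff: B is ranked above A on 24 ballots, A above B on 39.

A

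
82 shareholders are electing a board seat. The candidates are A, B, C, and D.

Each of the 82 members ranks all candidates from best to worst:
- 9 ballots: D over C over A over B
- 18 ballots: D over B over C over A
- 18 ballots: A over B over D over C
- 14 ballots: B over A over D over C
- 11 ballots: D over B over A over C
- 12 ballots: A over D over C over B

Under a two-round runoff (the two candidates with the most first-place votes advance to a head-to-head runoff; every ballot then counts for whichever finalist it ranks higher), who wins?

Round 1 first-place votes: A 30, B 14, C 0, D 38. D and A advance.
Runoff: D is ranked above A on 38 ballots, A above D on 44.

A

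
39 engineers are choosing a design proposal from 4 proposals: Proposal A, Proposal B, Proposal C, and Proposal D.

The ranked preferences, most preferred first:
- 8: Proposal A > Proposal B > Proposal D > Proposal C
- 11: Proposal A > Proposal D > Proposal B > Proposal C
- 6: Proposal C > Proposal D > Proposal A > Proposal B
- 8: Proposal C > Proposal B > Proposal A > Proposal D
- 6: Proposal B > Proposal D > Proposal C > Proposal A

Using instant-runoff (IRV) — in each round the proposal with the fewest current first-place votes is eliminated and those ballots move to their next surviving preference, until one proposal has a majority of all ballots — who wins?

Proposal C

Round 1: Proposal A 19, Proposal B 6, Proposal C 14, Proposal D 0. Proposal D eliminated.
Round 2: Proposal A 19, Proposal B 6, Proposal C 14. Proposal B eliminated.
Round 3: Proposal A 19, Proposal C 20. Proposal C has a majority (≥20).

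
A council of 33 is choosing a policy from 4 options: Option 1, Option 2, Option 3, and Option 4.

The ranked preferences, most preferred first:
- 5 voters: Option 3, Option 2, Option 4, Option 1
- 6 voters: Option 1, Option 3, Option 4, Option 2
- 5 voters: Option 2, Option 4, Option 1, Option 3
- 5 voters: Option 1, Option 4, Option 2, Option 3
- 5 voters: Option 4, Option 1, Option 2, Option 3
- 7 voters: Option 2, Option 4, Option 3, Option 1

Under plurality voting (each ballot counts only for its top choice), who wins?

First-place votes: Option 1 11, Option 2 12, Option 3 5, Option 4 5.

Option 2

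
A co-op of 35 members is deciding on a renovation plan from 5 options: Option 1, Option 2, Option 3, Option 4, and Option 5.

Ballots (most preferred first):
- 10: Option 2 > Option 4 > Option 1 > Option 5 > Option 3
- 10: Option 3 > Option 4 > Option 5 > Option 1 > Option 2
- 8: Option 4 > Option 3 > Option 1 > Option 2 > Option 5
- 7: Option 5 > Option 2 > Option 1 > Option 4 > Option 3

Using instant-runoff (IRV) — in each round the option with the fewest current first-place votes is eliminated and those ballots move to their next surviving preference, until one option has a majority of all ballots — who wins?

Round 1: Option 1 0, Option 2 10, Option 3 10, Option 4 8, Option 5 7. Option 1 eliminated.
Round 2: Option 2 10, Option 3 10, Option 4 8, Option 5 7. Option 5 eliminated.
Round 3: Option 2 17, Option 3 10, Option 4 8. Option 4 eliminated.
Round 4: Option 2 17, Option 3 18. Option 3 has a majority (≥18).

Option 3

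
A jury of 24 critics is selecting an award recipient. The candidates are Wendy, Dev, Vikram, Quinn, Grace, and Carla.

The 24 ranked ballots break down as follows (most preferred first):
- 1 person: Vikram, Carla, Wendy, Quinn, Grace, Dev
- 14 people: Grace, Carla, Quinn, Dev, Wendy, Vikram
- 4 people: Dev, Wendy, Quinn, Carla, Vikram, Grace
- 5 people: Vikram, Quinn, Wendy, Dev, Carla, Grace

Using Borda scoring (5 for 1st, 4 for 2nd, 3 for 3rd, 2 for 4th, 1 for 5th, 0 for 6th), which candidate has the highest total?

Quinn

Wendy: 1×3 + 14×1 + 4×4 + 5×3 = 48
Dev: 1×0 + 14×2 + 4×5 + 5×2 = 58
Vikram: 1×5 + 14×0 + 4×1 + 5×5 = 34
Quinn: 1×2 + 14×3 + 4×3 + 5×4 = 76
Grace: 1×1 + 14×5 + 4×0 + 5×0 = 71
Carla: 1×4 + 14×4 + 4×2 + 5×1 = 73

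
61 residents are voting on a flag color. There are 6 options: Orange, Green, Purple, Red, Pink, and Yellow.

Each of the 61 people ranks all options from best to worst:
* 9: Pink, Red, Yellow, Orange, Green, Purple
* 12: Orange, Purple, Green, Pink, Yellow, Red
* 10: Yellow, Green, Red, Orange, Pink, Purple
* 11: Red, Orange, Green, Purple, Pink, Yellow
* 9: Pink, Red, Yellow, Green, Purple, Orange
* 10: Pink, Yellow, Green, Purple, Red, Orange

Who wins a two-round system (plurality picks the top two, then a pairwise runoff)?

Orange

Round 1 first-place votes: Orange 12, Green 0, Purple 0, Red 11, Pink 28, Yellow 10. Pink and Orange advance.
Runoff: Pink is ranked above Orange on 28 ballots, Orange above Pink on 33.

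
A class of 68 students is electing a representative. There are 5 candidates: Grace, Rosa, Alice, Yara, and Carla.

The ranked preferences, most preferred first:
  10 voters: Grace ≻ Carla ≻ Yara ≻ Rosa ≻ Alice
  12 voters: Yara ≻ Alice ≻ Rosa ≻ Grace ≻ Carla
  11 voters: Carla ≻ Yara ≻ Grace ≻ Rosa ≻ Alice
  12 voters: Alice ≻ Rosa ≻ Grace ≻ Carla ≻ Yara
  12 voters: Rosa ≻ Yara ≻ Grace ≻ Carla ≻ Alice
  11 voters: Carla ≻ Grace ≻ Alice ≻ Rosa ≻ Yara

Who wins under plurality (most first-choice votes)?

Carla

First-place votes: Grace 10, Rosa 12, Alice 12, Yara 12, Carla 22.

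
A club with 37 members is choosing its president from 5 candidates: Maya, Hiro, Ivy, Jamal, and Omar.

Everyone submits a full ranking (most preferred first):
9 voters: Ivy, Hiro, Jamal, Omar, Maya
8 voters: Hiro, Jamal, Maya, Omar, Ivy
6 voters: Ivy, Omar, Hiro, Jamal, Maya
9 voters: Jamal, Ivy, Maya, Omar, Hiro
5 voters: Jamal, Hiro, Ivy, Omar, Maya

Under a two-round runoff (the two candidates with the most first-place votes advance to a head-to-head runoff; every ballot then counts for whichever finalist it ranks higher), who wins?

Round 1 first-place votes: Maya 0, Hiro 8, Ivy 15, Jamal 14, Omar 0. Ivy and Jamal advance.
Runoff: Ivy is ranked above Jamal on 15 ballots, Jamal above Ivy on 22.

Jamal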